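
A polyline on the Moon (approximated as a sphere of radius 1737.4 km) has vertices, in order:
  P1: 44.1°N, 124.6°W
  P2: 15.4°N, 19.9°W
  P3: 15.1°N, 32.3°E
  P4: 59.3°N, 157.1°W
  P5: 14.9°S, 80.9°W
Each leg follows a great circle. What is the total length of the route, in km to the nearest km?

10336 km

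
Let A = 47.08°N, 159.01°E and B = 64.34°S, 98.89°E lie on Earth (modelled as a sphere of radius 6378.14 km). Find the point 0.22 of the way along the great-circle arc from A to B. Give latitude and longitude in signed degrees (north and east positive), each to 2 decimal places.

The central angle between A and B is δ = 2.1097 rad.
With f = 0.22, the slerp weights are sin((1−f)δ)/sin δ = 1.1619 and sin(fδ)/sin δ = 0.5216.
Weighted sum of the unit vectors: (1.1619)·(-0.6358,0.2439,0.7323) + (0.5216)·(-0.0669,0.4278,-0.9014) = (-0.7736, 0.5066, 0.3807).
Converting back: φ = atan2(z, √(x²+y²)) = 22.38°, λ = atan2(y, x) = 146.78°.

22.38°, 146.78°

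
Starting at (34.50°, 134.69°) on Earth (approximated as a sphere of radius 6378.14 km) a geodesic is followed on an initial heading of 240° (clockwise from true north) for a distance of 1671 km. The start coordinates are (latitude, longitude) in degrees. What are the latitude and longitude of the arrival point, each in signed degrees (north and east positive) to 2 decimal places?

26.13°, 120.22°

Angular distance δ = d/R = 1671/6378.14 = 0.26199 rad; initial bearing θ = 4.1888 rad.
sin φ₂ = sin φ₁ cos δ + cos φ₁ sin δ cos θ = (0.5664)(0.9659) + (0.8241)(0.2590)(-0.5000) = 0.4404, so φ₂ = 26.13°.
Δλ = atan2(sin θ sin δ cos φ₁, cos δ − sin φ₁ sin φ₂) = atan2(-0.1849, 0.7165) = -14.467°.
λ₂ = 134.690° − 14.467° = 120.22°.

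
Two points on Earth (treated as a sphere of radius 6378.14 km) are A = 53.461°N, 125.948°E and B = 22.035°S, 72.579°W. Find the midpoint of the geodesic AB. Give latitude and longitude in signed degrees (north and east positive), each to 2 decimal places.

The central angle between A and B is δ = 2.5405 rad.
With f = 0.5, the slerp weights are sin((1−f)δ)/sin δ = 1.6889 and sin(fδ)/sin δ = 1.6889.
Weighted sum of the unit vectors: (1.6889)·(-0.3495,0.4820,0.8035) + (1.6889)·(0.2775,-0.8844,-0.3752) = (-0.1216, -0.6797, 0.7233).
Converting back: φ = atan2(z, √(x²+y²)) = 46.33°, λ = atan2(y, x) = -100.14°.

46.33°, -100.14°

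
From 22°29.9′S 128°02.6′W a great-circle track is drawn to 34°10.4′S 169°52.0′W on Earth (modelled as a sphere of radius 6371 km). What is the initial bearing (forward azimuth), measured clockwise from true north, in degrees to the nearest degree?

243°

With φ₁ = -0.3927, φ₂ = -0.5964, Δλ = -0.7300 rad, the forward-azimuth formula gives
θ = atan2( sin Δλ cos φ₂ , cos φ₁ sin φ₂ − sin φ₁ cos φ₂ cos Δλ ) = atan2(-0.5517, -0.2830) = -117.16°.
Adding 360° brings this into [0°, 360°): 243°.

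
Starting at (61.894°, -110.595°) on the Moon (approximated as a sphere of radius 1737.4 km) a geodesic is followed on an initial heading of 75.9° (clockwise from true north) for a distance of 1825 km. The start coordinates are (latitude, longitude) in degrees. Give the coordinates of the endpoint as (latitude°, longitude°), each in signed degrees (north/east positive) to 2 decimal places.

Angular distance δ = d/R = 1825/1737.4 = 1.05042 rad; initial bearing θ = 1.3247 rad.
sin φ₂ = sin φ₁ cos δ + cos φ₁ sin δ cos θ = (0.8821)(0.4972) + (0.4711)(0.8676)(0.2436) = 0.5382, so φ₂ = 32.56°.
Δλ = atan2(sin θ sin δ cos φ₁, cos δ − sin φ₁ sin φ₂) = atan2(0.3964, 0.0225) = 86.749°.
λ₂ = -110.595° + 86.749° = -23.85°.

32.56°, -23.85°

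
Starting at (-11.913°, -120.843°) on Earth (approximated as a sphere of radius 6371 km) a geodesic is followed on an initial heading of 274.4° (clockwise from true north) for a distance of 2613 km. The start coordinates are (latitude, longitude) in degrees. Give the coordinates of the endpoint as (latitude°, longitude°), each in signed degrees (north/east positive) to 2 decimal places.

Angular distance δ = d/R = 2613/6371 = 0.41014 rad; initial bearing θ = 4.7892 rad.
sin φ₂ = sin φ₁ cos δ + cos φ₁ sin δ cos θ = (-0.2064)(0.9171) + (0.9785)(0.3987)(0.0767) = -0.1594, so φ₂ = -9.17°.
Δλ = atan2(sin θ sin δ cos φ₁, cos δ − sin φ₁ sin φ₂) = atan2(-0.3890, 0.8842) = -23.748°.
λ₂ = -120.843° − 23.748° = -144.59°.

-9.17°, -144.59°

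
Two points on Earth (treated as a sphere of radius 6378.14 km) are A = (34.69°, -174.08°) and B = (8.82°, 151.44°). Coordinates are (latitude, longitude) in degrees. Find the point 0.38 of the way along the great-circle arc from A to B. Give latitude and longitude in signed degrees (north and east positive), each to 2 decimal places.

25.78°, 171.20°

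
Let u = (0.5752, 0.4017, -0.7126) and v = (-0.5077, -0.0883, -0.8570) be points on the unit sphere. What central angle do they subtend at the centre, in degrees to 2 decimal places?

u·v = 0.2832; |u| = 1.0000, |v| = 1.0000.
cos θ = (u·v)/(|u||v|) = 0.2832, so θ = 73.55°.

73.55°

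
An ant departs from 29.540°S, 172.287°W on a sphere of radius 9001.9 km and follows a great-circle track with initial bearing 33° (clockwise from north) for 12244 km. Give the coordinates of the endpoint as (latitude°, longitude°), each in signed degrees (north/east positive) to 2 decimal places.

Angular distance δ = d/R = 12244/9001.9 = 1.36016 rad; initial bearing θ = 0.5760 rad.
sin φ₂ = sin φ₁ cos δ + cos φ₁ sin δ cos θ = (-0.4930)(0.2091) + (0.8700)(0.9779)(0.8387) = 0.6104, so φ₂ = 37.62°.
Δλ = atan2(sin θ sin δ cos φ₁, cos δ − sin φ₁ sin φ₂) = atan2(0.4634, 0.5101) = 42.254°.
λ₂ = -172.287° + 42.254° = -130.03°.

37.62°, -130.03°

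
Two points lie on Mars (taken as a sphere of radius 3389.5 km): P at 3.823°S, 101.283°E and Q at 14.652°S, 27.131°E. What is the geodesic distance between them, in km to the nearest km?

Let φ₁ = -0.0667 rad, φ₂ = -0.2557 rad, and Δλ = -1.2942 rad.
Haversine: a = sin²(Δφ/2) + cos φ₁ cos φ₂ sin²(Δλ/2) = 0.0089 + (0.9978)(0.9675)(0.3635) = 0.35976.
Central angle c = 2·arcsin(√a) = 1.28650 rad.
Distance = R·c = 3389.5 × 1.2865 ≈ 4361 km.

4361 km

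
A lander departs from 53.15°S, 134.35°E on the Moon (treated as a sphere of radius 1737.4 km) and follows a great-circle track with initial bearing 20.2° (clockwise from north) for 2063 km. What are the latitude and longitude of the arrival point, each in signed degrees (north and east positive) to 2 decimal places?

Angular distance δ = d/R = 2063/1737.4 = 1.18741 rad; initial bearing θ = 0.3526 rad.
sin φ₂ = sin φ₁ cos δ + cos φ₁ sin δ cos θ = (-0.8002)(0.3741) + (0.5997)(0.9274)(0.9385) = 0.2226, so φ₂ = 12.86°.
Δλ = atan2(sin θ sin δ cos φ₁, cos δ − sin φ₁ sin φ₂) = atan2(0.1920, 0.5522) = 19.176°.
λ₂ = 134.350° + 19.176° = 153.53°.

12.86°, 153.53°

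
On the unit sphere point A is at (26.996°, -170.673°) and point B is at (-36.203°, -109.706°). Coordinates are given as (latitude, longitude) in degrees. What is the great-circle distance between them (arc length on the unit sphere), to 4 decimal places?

1.4899

Let φ₁ = 0.4712 rad, φ₂ = -0.6319 rad, and Δλ = 1.0641 rad.
cos c = sin φ₁ sin φ₂ + cos φ₁ cos φ₂ cos Δλ = (0.4539)(-0.5906) + (0.8910)(0.8069)(0.4853) = 0.08083,
so c = arccos(0.08083) = 1.48988 rad.
On the unit sphere the arc length equals the central angle: 1.4899.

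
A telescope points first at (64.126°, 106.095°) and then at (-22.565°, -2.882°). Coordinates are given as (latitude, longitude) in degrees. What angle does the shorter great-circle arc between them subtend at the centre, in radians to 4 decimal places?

2.0673 rad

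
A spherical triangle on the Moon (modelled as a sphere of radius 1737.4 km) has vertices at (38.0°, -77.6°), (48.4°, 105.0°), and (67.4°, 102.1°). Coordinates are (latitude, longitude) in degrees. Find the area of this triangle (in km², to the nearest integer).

87224 km²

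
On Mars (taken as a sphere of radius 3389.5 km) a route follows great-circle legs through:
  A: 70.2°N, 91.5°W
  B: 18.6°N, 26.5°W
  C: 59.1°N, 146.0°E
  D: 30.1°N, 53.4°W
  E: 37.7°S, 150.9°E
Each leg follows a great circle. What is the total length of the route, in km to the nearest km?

Leg A→B: central angle 1.1199 rad, distance 3795.9 km.
Leg B→C: central angle 1.7812 rad, distance 6037.4 km.
Leg C→D: central angle 1.5595 rad, distance 5286.0 km.
Leg D→E: central angle 2.7668 rad, distance 9377.9 km.
Total: 3795.9 + 6037.4 + 5286.0 + 9377.9 ≈ 24497 km.

24497 km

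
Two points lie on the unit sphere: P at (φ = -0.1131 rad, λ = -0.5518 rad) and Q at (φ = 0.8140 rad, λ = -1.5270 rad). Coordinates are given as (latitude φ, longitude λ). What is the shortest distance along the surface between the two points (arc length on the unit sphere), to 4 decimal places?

In radians: φ₁ = -0.1131, φ₂ = 0.8140, Δλ = -55.875° = -0.9752 rad.
cos c = sin φ₁ sin φ₂ + cos φ₁ cos φ₂ cos Δλ = (-0.1129)(0.7270) + (0.9936)(0.6866)(0.5610) = 0.30067,
so c = arccos(0.30067) = 1.26540 rad.
On the unit sphere the arc length equals the central angle: 1.2654.

1.2654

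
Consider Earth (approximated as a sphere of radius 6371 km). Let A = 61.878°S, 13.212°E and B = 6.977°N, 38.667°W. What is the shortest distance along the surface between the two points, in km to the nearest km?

8844 km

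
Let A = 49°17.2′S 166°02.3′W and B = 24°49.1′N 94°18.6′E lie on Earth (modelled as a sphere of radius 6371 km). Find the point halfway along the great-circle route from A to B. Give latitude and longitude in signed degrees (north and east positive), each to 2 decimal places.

-18.26°, 133.16°

Central angle δ = 2.0014 rad. Interpolating on the sphere with fraction f = 0.5:
P = [sin((1−f)δ)·A + sin(fδ)·B] / sin δ = 0.9264·A + 0.9264·B in Cartesian coordinates,
giving P = (-0.6496, 0.6927, -0.3134), i.e. latitude -18.26°, longitude 133.16°.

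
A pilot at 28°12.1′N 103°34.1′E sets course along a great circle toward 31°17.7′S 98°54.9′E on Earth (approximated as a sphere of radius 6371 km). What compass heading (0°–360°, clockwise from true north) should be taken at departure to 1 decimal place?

184.6°

With φ₁ = 0.4922, φ₂ = -0.5462, Δλ = -0.0812 rad, the forward-azimuth formula gives
θ = atan2( sin Δλ cos φ₂ , cos φ₁ sin φ₂ − sin φ₁ cos φ₂ cos Δλ ) = atan2(-0.0693, -0.8603) = -175.39°.
Adding 360° brings this into [0°, 360°): 184.6°.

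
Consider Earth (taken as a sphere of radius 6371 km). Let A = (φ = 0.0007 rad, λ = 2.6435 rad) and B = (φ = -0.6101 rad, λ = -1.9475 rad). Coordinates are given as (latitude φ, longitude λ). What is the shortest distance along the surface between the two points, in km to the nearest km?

10643 km

With latitudes φ₁ = 0.040°, φ₂ = -34.956° and longitude difference Δλ = 96.955°:
Haversine: a = sin²(Δφ/2) + cos φ₁ cos φ₂ sin²(Δλ/2) = 0.0904 + (1.0000)(0.8196)(0.5605) = 0.54982.
Central angle c = 2·arcsin(√a) = 1.67061 rad.
Distance = R·c = 6371 × 1.6706 ≈ 10643 km.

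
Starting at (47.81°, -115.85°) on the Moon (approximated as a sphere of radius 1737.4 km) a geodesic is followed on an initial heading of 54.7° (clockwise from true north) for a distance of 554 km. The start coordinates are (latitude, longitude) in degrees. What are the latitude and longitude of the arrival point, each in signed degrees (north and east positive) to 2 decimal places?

55.61°, -88.91°

Angular distance δ = d/R = 554/1737.4 = 0.31887 rad; initial bearing θ = 0.9547 rad.
sin φ₂ = sin φ₁ cos δ + cos φ₁ sin δ cos θ = (0.7409)(0.9496) + (0.6716)(0.3135)(0.5779) = 0.8252, so φ₂ = 55.61°.
Δλ = atan2(sin θ sin δ cos φ₁, cos δ − sin φ₁ sin φ₂) = atan2(0.1718, 0.3382) = 26.936°.
λ₂ = -115.850° + 26.936° = -88.91°.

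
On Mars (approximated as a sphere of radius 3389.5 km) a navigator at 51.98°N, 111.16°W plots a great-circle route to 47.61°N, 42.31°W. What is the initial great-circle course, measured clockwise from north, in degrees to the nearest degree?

67°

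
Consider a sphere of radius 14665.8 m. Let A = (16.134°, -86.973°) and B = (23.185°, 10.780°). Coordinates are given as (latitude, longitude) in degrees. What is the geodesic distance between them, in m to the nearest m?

23180 m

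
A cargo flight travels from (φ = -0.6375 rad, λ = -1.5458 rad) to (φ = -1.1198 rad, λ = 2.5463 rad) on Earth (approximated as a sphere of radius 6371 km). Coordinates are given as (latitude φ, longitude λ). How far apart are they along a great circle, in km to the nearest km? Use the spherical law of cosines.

7851 km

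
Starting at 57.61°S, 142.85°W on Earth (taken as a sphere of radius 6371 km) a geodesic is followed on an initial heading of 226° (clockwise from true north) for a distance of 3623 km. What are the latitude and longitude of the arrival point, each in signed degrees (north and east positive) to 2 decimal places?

-65.77°, 146.43°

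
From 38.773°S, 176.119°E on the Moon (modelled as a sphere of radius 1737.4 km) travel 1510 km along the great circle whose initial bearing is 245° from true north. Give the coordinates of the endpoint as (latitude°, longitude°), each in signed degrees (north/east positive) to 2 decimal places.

Angular distance δ = d/R = 1510/1737.4 = 0.86911 rad; initial bearing θ = 4.2761 rad.
sin φ₂ = sin φ₁ cos δ + cos φ₁ sin δ cos θ = (-0.6262)(0.6455) + (0.7796)(0.7638)(-0.4226) = -0.6559, so φ₂ = -40.99°.
Δλ = atan2(sin θ sin δ cos φ₁, cos δ − sin φ₁ sin φ₂) = atan2(-0.5397, 0.2348) = -66.490°.
λ₂ = 176.119° − 66.490° = 109.63°.

-40.99°, 109.63°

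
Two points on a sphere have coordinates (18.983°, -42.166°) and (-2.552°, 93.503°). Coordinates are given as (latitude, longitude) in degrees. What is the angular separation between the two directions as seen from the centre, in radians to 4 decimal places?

2.3326 rad

Let φ₁ = 0.3313 rad, φ₂ = -0.0445 rad, and Δλ = 2.3679 rad.
Haversine: a = sin²(Δφ/2) + cos φ₁ cos φ₂ sin²(Δλ/2) = 0.0349 + (0.9456)(0.9990)(0.8577) = 0.84511.
Central angle c = 2·arcsin(√a) = 2.33260 rad.
So the angular separation is 2.3326 rad.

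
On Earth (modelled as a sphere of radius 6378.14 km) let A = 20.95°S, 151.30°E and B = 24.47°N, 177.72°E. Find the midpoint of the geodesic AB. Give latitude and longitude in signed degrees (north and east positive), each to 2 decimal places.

1.81°, 164.34°

Central angle δ = 0.9108 rad. Interpolating on the sphere with fraction f = 0.5:
P = [sin((1−f)δ)·A + sin(fδ)·B] / sin δ = 0.5567·A + 0.5567·B in Cartesian coordinates,
giving P = (-0.9624, 0.2698, 0.0315), i.e. latitude 1.81°, longitude 164.34°.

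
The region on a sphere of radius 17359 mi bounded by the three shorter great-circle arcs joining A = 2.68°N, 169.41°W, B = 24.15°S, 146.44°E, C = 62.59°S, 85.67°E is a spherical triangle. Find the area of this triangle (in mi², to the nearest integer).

106439516 mi²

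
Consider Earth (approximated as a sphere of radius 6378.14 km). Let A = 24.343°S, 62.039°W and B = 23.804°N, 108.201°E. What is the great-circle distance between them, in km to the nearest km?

19044 km

In radians: φ₁ = -0.4249, φ₂ = 0.4155, Δλ = 170.240° = 2.9712 rad.
cos c = sin φ₁ sin φ₂ + cos φ₁ cos φ₂ cos Δλ = (-0.4122)(0.4036) + (0.9111)(0.9149)(-0.9855) = -0.98789,
so c = arccos(-0.98789) = 2.98581 rad.
Distance = R·c = 6378.14 × 2.9858 ≈ 19044 km.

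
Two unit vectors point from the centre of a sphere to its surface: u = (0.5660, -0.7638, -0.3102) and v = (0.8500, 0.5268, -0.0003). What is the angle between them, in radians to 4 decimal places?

u·v = 0.0788; |u| = 1.0000, |v| = 1.0000.
cos θ = (u·v)/(|u||v|) = 0.0788, so θ = 1.4919 rad.

1.4919 rad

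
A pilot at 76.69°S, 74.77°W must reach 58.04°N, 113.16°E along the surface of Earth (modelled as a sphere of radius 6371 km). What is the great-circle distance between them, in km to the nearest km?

With latitudes φ₁ = -76.690°, φ₂ = 58.040° and longitude difference Δλ = -172.070°:
Haversine: a = sin²(Δφ/2) + cos φ₁ cos φ₂ sin²(Δλ/2) = 0.8519 + (0.2302)(0.5293)(0.9952) = 0.97316.
Central angle c = 2·arcsin(√a) = 2.81246 rad.
Distance = R·c = 6371 × 2.8125 ≈ 17918 km.

17918 km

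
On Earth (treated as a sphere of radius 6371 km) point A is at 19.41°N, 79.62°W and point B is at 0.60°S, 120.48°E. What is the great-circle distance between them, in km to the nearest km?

16987 km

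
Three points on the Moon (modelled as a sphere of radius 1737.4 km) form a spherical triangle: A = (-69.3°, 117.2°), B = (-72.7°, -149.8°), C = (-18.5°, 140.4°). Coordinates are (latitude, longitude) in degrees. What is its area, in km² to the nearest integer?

707019 km²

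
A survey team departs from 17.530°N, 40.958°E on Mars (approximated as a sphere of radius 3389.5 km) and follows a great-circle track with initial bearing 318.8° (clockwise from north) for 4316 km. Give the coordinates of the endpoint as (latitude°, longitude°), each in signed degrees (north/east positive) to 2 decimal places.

Angular distance δ = d/R = 4316/3389.5 = 1.27334 rad; initial bearing θ = 5.5641 rad.
sin φ₂ = sin φ₁ cos δ + cos φ₁ sin δ cos θ = (0.3012)(0.2931) + (0.9536)(0.9561)(0.7524) = 0.7742, so φ₂ = 50.74°.
Δλ = atan2(sin θ sin δ cos φ₁, cos δ − sin φ₁ sin φ₂) = atan2(-0.6005, 0.0599) = -84.306°.
λ₂ = 40.958° − 84.306° = -43.35°.

50.74°, -43.35°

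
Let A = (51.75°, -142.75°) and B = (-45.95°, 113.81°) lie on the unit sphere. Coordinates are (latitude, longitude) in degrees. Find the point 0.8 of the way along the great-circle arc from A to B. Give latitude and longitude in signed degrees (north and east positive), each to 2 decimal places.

-27.49°, 137.57°

Central angle δ = 2.2976 rad. Interpolating on the sphere with fraction f = 0.8:
P = [sin((1−f)δ)·A + sin(fδ)·B] / sin δ = 0.5935·A + 1.2906·B in Cartesian coordinates,
giving P = (-0.6547, 0.5986, -0.4615), i.e. latitude -27.49°, longitude 137.57°.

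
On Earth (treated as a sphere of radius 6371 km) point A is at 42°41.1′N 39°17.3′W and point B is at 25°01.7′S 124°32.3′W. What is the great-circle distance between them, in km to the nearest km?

11497 km

In radians: φ₁ = 0.7450, φ₂ = -0.4368, Δλ = -85.250° = -1.4879 rad.
Haversine: a = sin²(Δφ/2) + cos φ₁ cos φ₂ sin²(Δλ/2) = 0.3104 + (0.7351)(0.9061)(0.4586) = 0.61583.
Central angle c = 2·arcsin(√a) = 1.80459 rad.
Distance = R·c = 6371 × 1.8046 ≈ 11497 km.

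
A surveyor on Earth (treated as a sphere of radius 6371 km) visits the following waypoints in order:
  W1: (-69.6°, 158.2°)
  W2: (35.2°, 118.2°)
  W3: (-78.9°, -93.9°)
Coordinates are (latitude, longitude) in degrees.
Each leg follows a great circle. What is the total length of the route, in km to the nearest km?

Leg W1→W2: central angle 1.8987 rad, distance 12096.8 km.
Leg W2→W3: central angle 2.3447 rad, distance 14937.9 km.
Total: 12096.8 + 14937.9 ≈ 27035 km.

27035 km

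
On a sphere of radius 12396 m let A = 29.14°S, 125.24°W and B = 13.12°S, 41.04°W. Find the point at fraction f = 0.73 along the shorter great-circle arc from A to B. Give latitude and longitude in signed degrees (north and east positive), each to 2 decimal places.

Central angle δ = 1.3730 rad. Interpolating on the sphere with fraction f = 0.73:
P = [sin((1−f)δ)·A + sin(fδ)·B] / sin δ = 0.3695·A + 0.8595·B in Cartesian coordinates,
giving P = (0.4451, -0.8132, -0.3750), i.e. latitude -22.02°, longitude -61.30°.

-22.02°, -61.30°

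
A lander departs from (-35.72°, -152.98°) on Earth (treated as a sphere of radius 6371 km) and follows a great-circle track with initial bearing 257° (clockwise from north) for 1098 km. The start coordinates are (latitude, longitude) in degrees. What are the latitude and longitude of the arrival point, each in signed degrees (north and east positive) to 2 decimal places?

Angular distance δ = d/R = 1098/6371 = 0.17234 rad; initial bearing θ = 4.4855 rad.
sin φ₂ = sin φ₁ cos δ + cos φ₁ sin δ cos θ = (-0.5838)(0.9852) + (0.8119)(0.1715)(-0.2250) = -0.6065, so φ₂ = -37.34°.
Δλ = atan2(sin θ sin δ cos φ₁, cos δ − sin φ₁ sin φ₂) = atan2(-0.1357, 0.6311) = -12.132°.
λ₂ = -152.980° − 12.132° = -165.11°.

-37.34°, -165.11°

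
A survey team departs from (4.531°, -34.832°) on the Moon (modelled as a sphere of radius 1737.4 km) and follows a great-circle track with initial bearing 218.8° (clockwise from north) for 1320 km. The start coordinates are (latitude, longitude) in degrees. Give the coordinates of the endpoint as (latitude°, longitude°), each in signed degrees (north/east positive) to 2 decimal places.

Angular distance δ = d/R = 1320/1737.4 = 0.75976 rad; initial bearing θ = 3.8188 rad.
sin φ₂ = sin φ₁ cos δ + cos φ₁ sin δ cos θ = (0.0790)(0.7250) + (0.9969)(0.6887)(-0.7793) = -0.4778, so φ₂ = -28.54°.
Δλ = atan2(sin θ sin δ cos φ₁, cos δ − sin φ₁ sin φ₂) = atan2(-0.4302, 0.7628) = -29.425°.
λ₂ = -34.832° − 29.425° = -64.26°.

-28.54°, -64.26°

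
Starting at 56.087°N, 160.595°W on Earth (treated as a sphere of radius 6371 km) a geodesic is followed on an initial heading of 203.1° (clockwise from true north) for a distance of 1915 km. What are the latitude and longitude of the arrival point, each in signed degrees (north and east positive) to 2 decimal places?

Angular distance δ = d/R = 1915/6371 = 0.30058 rad; initial bearing θ = 3.5448 rad.
sin φ₂ = sin φ₁ cos δ + cos φ₁ sin δ cos θ = (0.8299)(0.9552) + (0.5579)(0.2961)(-0.9198) = 0.6407, so φ₂ = 39.85°.
Δλ = atan2(sin θ sin δ cos φ₁, cos δ − sin φ₁ sin φ₂) = atan2(-0.0648, 0.4234) = -8.702°.
λ₂ = -160.595° − 8.702° = -169.30°.

39.85°, -169.30°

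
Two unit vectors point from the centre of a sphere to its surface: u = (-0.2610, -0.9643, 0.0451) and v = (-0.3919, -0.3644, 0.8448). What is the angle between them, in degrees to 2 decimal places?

u·v = 0.4918; |u| = 1.0000, |v| = 1.0000.
cos θ = (u·v)/(|u||v|) = 0.4918, so θ = 60.54°.

60.54°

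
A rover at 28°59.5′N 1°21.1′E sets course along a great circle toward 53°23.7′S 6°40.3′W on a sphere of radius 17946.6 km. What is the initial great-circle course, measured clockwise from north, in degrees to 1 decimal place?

184.8°

With φ₁ = 0.5060, φ₂ = -0.9319, Δλ = -0.1400 rad, the forward-azimuth formula gives
θ = atan2( sin Δλ cos φ₂ , cos φ₁ sin φ₂ − sin φ₁ cos φ₂ cos Δλ ) = atan2(-0.0832, -0.9884) = -175.19°.
Adding 360° brings this into [0°, 360°): 184.8°.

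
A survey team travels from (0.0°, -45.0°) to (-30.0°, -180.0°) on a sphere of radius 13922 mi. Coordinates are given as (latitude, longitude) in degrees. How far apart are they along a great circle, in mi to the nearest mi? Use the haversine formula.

Let φ₁ = 0.0000 rad, φ₂ = -0.5236 rad, and Δλ = -2.3562 rad.
Haversine: a = sin²(Δφ/2) + cos φ₁ cos φ₂ sin²(Δλ/2) = 0.0670 + (1.0000)(0.8660)(0.8536) = 0.80619.
Central angle c = 2·arcsin(√a) = 2.22985 rad.
Distance = R·c = 13922 × 2.2299 ≈ 31044 mi.

31044 mi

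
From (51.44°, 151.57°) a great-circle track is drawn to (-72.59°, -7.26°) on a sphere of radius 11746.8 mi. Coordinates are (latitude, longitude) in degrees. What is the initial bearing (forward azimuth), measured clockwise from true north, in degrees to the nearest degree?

Δλ = -158.830° = -2.7721 rad.
y = sin Δλ · cos φ₂ = (-0.3611)(0.2992) = -0.1081
x = cos φ₁ sin φ₂ − sin φ₁ cos φ₂ cos Δλ = (0.6233)(-0.9542) − (0.7820)(0.2992)(-0.9325) = -0.3766
θ = atan2(y, x) = -163.99°; adding 360° gives 196°.

196°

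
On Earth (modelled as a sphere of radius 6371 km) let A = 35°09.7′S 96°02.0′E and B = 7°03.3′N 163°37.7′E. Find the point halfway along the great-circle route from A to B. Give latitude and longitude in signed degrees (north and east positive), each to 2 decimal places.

-16.73°, 133.53°

The central angle between A and B is δ = 1.3300 rad.
With f = 0.5, the slerp weights are sin((1−f)δ)/sin δ = 0.6354 and sin(fδ)/sin δ = 0.6354.
Weighted sum of the unit vectors: (0.6354)·(-0.0859,0.8130,-0.5759) + (0.6354)·(-0.9522,0.2797,0.1228) = (-0.6596, 0.6943, -0.2879).
Converting back: φ = atan2(z, √(x²+y²)) = -16.73°, λ = atan2(y, x) = 133.53°.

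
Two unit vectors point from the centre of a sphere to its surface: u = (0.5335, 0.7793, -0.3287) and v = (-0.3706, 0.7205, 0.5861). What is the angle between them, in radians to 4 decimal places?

1.3988 rad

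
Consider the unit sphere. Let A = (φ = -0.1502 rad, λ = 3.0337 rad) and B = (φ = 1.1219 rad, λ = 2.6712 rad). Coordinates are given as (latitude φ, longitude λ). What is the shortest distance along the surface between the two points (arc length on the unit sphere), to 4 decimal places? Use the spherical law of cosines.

1.3012

With latitudes φ₁ = -8.606°, φ₂ = 64.280° and longitude difference Δλ = -20.770°:
cos c = sin φ₁ sin φ₂ + cos φ₁ cos φ₂ cos Δλ = (-0.1496)(0.9009) + (0.9887)(0.4340)(0.9350) = 0.26639,
so c = arccos(0.26639) = 1.30115 rad.
On the unit sphere the arc length equals the central angle: 1.3012.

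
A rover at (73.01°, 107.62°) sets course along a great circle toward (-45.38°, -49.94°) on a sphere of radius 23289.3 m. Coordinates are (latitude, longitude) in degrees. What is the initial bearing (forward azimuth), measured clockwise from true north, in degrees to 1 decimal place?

327.0°

With φ₁ = 1.2743, φ₂ = -0.7920, Δλ = -2.7499 rad, the forward-azimuth formula gives
θ = atan2( sin Δλ cos φ₂ , cos φ₁ sin φ₂ − sin φ₁ cos φ₂ cos Δλ ) = atan2(-0.2681, 0.4129) = -33.00°.
Adding 360° brings this into [0°, 360°): 327.0°.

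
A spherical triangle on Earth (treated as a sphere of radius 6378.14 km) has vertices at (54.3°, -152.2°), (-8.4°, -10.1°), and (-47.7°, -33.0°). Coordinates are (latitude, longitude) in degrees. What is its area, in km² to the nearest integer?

Side lengths (central angles): a = 0.7650, b = 2.4853, c = 2.1824 rad; semiperimeter s = 2.7163.
By l'Huilier's theorem, tan(E/4) = √[tan(s/2) tan((s−a)/2) tan((s−b)/2) tan((s−c)/2)], giving spherical excess E = 1.7443 rad.
Area = E·R² = 1.7443 × (6378.14)² ≈ 70959150 km².

70959150 km²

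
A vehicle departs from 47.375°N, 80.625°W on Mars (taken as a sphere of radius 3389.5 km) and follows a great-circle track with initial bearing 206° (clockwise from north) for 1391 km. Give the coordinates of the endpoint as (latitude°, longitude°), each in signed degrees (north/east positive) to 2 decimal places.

25.59°, -91.81°

Angular distance δ = d/R = 1391/3389.5 = 0.41039 rad; initial bearing θ = 3.5954 rad.
sin φ₂ = sin φ₁ cos δ + cos φ₁ sin δ cos θ = (0.7358)(0.9170) + (0.6772)(0.3990)(-0.8988) = 0.4319, so φ₂ = 25.59°.
Δλ = atan2(sin θ sin δ cos φ₁, cos δ − sin φ₁ sin φ₂) = atan2(-0.1184, 0.5992) = -11.181°.
λ₂ = -80.625° − 11.181° = -91.81°.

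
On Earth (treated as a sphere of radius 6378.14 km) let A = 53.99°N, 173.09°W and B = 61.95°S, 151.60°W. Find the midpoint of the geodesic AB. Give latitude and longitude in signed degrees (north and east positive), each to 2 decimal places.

-4.05°, -163.55°

Central angle δ = 2.0450 rad. Interpolating on the sphere with fraction f = 0.5:
P = [sin((1−f)δ)·A + sin(fδ)·B] / sin δ = 0.9593·A + 0.9593·B in Cartesian coordinates,
giving P = (-0.9567, -0.2824, -0.0706), i.e. latitude -4.05°, longitude -163.55°.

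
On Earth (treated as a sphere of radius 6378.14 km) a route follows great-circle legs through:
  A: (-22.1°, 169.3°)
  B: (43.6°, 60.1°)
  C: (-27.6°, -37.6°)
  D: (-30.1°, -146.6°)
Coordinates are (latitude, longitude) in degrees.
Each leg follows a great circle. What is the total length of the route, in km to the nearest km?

36023 km

Leg A→B: central angle 2.0716 rad, distance 13212.8 km.
Leg B→C: central angle 1.9883 rad, distance 12681.7 km.
Leg C→D: central angle 1.5881 rad, distance 10128.9 km.
Total: 13212.8 + 12681.7 + 10128.9 ≈ 36023 km.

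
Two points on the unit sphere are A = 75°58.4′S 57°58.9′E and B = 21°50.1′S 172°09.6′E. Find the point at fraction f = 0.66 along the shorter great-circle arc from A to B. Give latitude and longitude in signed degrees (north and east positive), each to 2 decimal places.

-46.25°, 164.00°

Central angle δ = 1.2988 rad. Interpolating on the sphere with fraction f = 0.66:
P = [sin((1−f)δ)·A + sin(fδ)·B] / sin δ = 0.4437·A + 0.7849·B in Cartesian coordinates,
giving P = (-0.6647, 0.1906, -0.7224), i.e. latitude -46.25°, longitude 164.00°.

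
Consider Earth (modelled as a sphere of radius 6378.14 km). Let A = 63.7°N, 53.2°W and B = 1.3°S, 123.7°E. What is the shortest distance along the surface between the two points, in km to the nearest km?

With latitudes φ₁ = 63.700°, φ₂ = -1.300° and longitude difference Δλ = 176.900°:
cos c = sin φ₁ sin φ₂ + cos φ₁ cos φ₂ cos Δλ = (0.8965)(-0.0227) + (0.4431)(0.9997)(-0.9985) = -0.46265,
so c = arccos(-0.46265) = 2.05178 rad.
Distance = R·c = 6378.14 × 2.0518 ≈ 13087 km.

13087 km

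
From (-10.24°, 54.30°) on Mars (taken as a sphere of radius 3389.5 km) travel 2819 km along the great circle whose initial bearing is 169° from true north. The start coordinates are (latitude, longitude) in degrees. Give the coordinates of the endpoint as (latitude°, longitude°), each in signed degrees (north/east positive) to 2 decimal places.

Angular distance δ = d/R = 2819/3389.5 = 0.83169 rad; initial bearing θ = 2.9496 rad.
sin φ₂ = sin φ₁ cos δ + cos φ₁ sin δ cos θ = (-0.1778)(0.6736) + (0.9841)(0.7391)(-0.9816) = -0.8337, so φ₂ = -56.48°.
Δλ = atan2(sin θ sin δ cos φ₁, cos δ − sin φ₁ sin φ₂) = atan2(0.1388, 0.5254) = 14.795°.
λ₂ = 54.300° + 14.795° = 69.10°.

-56.48°, 69.10°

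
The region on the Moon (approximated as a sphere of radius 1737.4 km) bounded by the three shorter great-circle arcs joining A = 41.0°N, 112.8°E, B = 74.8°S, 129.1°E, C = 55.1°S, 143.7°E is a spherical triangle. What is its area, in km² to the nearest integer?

873765 km²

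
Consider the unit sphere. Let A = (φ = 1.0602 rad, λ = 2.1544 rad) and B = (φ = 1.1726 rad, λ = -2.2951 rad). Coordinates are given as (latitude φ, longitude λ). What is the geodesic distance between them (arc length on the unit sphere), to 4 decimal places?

Let φ₁ = 1.0602 rad, φ₂ = 1.1726 rad, and Δλ = 1.8337 rad.
cos c = sin φ₁ sin φ₂ + cos φ₁ cos φ₂ cos Δλ = (0.8725)(0.9218) + (0.4887)(0.3878)(-0.2599) = 0.75495,
so c = arccos(0.75495) = 0.71522 rad.
On the unit sphere the arc length equals the central angle: 0.7152.

0.7152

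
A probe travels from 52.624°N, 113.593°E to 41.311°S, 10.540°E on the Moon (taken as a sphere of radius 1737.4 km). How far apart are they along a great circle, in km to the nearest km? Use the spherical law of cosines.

3908 km

Let φ₁ = 0.9185 rad, φ₂ = -0.7210 rad, and Δλ = -1.7986 rad.
cos c = sin φ₁ sin φ₂ + cos φ₁ cos φ₂ cos Δλ = (0.7947)(-0.6601) + (0.6070)(0.7511)(-0.2259) = -0.62758,
so c = arccos(-0.62758) = 2.24924 rad.
Distance = R·c = 1737.4 × 2.2492 ≈ 3908 km.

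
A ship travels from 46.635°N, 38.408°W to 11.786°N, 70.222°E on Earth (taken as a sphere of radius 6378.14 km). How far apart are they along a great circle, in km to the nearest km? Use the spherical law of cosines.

In radians: φ₁ = 0.8139, φ₂ = 0.2057, Δλ = 108.630° = 1.8960 rad.
cos c = sin φ₁ sin φ₂ + cos φ₁ cos φ₂ cos Δλ = (0.7270)(0.2043) + (0.6866)(0.9789)(-0.3195) = -0.06623,
so c = arccos(-0.06623) = 1.63708 rad.
Distance = R·c = 6378.14 × 1.6371 ≈ 10442 km.

10442 km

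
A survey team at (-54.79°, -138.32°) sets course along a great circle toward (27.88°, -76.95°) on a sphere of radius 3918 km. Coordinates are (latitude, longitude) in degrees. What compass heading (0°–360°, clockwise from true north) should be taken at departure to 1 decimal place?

With φ₁ = -0.9563, φ₂ = 0.4866, Δλ = 1.0711 rad, the forward-azimuth formula gives
θ = atan2( sin Δλ cos φ₂ , cos φ₁ sin φ₂ − sin φ₁ cos φ₂ cos Δλ ) = atan2(0.7759, 0.6157) = 51.57°.
So the initial bearing is 51.6°.

51.6°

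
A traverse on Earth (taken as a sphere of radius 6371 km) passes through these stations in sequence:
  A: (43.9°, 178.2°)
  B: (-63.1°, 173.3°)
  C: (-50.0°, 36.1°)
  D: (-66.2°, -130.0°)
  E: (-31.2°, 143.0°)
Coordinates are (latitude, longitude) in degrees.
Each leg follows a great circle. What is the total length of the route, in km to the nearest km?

32568 km

Leg A→B: central angle 1.8687 rad, distance 11905.8 km.
Leg B→C: central angle 1.0818 rad, distance 6891.9 km.
Leg C→D: central angle 1.1050 rad, distance 7040.2 km.
Leg D→E: central angle 1.0564 rad, distance 6730.1 km.
Total: 11905.8 + 6891.9 + 7040.2 + 6730.1 ≈ 32568 km.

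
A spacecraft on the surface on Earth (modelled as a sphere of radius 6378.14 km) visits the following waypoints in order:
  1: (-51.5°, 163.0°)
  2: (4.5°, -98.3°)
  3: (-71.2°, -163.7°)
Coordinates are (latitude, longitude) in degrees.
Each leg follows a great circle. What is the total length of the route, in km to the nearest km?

20652 km

Leg 1→2: central angle 1.7267 rad, distance 11013.1 km.
Leg 2→3: central angle 1.5113 rad, distance 9639.3 km.
Total: 11013.1 + 9639.3 ≈ 20652 km.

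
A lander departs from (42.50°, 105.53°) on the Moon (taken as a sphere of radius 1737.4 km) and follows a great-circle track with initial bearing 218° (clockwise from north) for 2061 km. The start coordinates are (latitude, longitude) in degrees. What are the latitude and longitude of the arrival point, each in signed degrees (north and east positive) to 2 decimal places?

-16.57°, 68.99°

Angular distance δ = d/R = 2061/1737.4 = 1.18626 rad; initial bearing θ = 3.8048 rad.
sin φ₂ = sin φ₁ cos δ + cos φ₁ sin δ cos θ = (0.6756)(0.3751) + (0.7373)(0.9270)(-0.7880) = -0.2851, so φ₂ = -16.57°.
Δλ = atan2(sin θ sin δ cos φ₁, cos δ − sin φ₁ sin φ₂) = atan2(-0.4208, 0.5678) = -36.542°.
λ₂ = 105.530° − 36.542° = 68.99°.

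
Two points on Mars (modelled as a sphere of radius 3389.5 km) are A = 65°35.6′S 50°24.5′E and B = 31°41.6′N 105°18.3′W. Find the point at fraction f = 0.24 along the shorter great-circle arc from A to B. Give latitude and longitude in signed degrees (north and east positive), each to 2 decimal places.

-70.31°, -52.70°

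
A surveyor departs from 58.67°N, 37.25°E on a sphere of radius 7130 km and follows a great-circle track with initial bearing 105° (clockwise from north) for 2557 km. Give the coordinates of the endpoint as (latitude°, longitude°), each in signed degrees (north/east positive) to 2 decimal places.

48.82°, 68.24°

Angular distance δ = d/R = 2557/7130 = 0.35863 rad; initial bearing θ = 1.8326 rad.
sin φ₂ = sin φ₁ cos δ + cos φ₁ sin δ cos θ = (0.8542)(0.9364) + (0.5200)(0.3510)(-0.2588) = 0.7526, so φ₂ = 48.82°.
Δλ = atan2(sin θ sin δ cos φ₁, cos δ − sin φ₁ sin φ₂) = atan2(0.1763, 0.2935) = 30.989°.
λ₂ = 37.250° + 30.989° = 68.24°.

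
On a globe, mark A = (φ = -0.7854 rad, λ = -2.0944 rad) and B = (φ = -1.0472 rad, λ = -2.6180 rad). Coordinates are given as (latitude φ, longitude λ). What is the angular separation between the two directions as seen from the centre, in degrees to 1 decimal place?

With latitudes φ₁ = -45.000°, φ₂ = -60.000° and longitude difference Δλ = -30.000°:
cos c = sin φ₁ sin φ₂ + cos φ₁ cos φ₂ cos Δλ = (-0.7071)(-0.8660) + (0.7071)(0.5000)(0.8660) = 0.91856,
so c = arccos(0.91856) = 0.40638 rad.
So the angular separation is 23.3°.

23.3°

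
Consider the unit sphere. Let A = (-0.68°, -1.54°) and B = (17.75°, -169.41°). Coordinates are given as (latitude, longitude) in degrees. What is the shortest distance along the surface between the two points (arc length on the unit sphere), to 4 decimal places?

2.7782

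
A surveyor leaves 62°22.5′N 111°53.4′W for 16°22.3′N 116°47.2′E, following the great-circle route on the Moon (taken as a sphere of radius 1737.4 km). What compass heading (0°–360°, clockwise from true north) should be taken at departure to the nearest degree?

With φ₁ = 1.0886, φ₂ = 0.2857, Δλ = -2.2920 rad, the forward-azimuth formula gives
θ = atan2( sin Δλ cos φ₂ , cos φ₁ sin φ₂ − sin φ₁ cos φ₂ cos Δλ ) = atan2(-0.7205, 0.6920) = -46.16°.
Adding 360° brings this into [0°, 360°): 314°.

314°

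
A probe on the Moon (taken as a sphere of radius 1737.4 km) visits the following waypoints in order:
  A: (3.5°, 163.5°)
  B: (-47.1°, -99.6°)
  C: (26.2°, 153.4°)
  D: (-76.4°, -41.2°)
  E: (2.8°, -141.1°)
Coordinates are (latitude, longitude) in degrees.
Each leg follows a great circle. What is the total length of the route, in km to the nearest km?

Leg A→B: central angle 1.6975 rad, distance 2949.2 km.
Leg B→C: central angle 2.0967 rad, distance 3642.8 km.
Leg C→D: central angle 2.2566 rad, distance 3920.6 km.
Leg D→E: central angle 1.6588 rad, distance 2881.9 km.
Total: 2949.2 + 3642.8 + 3920.6 + 2881.9 ≈ 13395 km.

13395 km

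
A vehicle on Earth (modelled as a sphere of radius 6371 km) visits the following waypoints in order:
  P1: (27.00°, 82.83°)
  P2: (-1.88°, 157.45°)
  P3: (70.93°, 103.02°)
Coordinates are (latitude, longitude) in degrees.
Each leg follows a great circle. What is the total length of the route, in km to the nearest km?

Leg P1→P2: central angle 1.3477 rad, distance 8585.9 km.
Leg P2→P3: central angle 1.4112 rad, distance 8990.6 km.
Total: 8585.9 + 8990.6 ≈ 17577 km.

17577 km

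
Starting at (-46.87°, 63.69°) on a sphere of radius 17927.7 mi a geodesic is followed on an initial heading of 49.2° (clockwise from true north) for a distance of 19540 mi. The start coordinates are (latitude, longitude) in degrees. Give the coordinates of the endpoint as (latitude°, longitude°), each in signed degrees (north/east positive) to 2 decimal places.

3.35°, 105.93°

Angular distance δ = d/R = 19540/17927.7 = 1.08993 rad; initial bearing θ = 0.8587 rad.
sin φ₂ = sin φ₁ cos δ + cos φ₁ sin δ cos θ = (-0.7298)(0.4625) + (0.6837)(0.8866)(0.6534) = 0.0585, so φ₂ = 3.35°.
Δλ = atan2(sin θ sin δ cos φ₁, cos δ − sin φ₁ sin φ₂) = atan2(0.4588, 0.5052) = 42.245°.
λ₂ = 63.690° + 42.245° = 105.93°.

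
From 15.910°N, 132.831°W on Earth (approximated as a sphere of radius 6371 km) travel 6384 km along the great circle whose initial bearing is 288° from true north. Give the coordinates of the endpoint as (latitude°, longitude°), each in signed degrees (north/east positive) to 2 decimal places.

Angular distance δ = d/R = 6384/6371 = 1.00204 rad; initial bearing θ = 5.0265 rad.
sin φ₂ = sin φ₁ cos δ + cos φ₁ sin δ cos θ = (0.2741)(0.5386) + (0.9617)(0.8426)(0.3090) = 0.3980, so φ₂ = 23.46°.
Δλ = atan2(sin θ sin δ cos φ₁, cos δ − sin φ₁ sin φ₂) = atan2(-0.7706, 0.4295) = -60.869°.
λ₂ = -132.831° − 60.869° = -193.70° → 166.30° after wrapping to (−180°, 180°].

23.46°, 166.30°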